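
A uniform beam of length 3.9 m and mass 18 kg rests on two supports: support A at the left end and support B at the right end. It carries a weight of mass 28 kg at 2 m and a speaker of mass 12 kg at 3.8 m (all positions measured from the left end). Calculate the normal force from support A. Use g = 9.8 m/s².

R_A ≈ 225 N

Sum moments about support B (its reaction then has zero moment arm).
Beam weight: 18 × 9.8 = 176.4 N down at 1.95 m → arm 1.95 m, τ = 176.4 × 1.95 = 344 N·m counterclockwise.
Weight: 28 × 9.8 = 274.4 N down at 2 m → arm 1.9 m, τ = 274.4 × 1.9 = 521.4 N·m counterclockwise.
Speaker: 12 × 9.8 = 117.6 N down at 3.8 m → arm 0.1 m, τ = 117.6 × 0.1 = 11.76 N·m counterclockwise.
Net load moment about support B = 877.2 N·m counterclockwise.
Reaction R at support A is upward at 0 m, arm 3.9 m → moment R × 3.9 clockwise.
Setting net torque to zero: R × 3.9 = 877.2 → R = 225 N.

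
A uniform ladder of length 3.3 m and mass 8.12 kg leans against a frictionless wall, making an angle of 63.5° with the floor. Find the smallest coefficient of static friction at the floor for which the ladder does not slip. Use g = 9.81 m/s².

Take moments about the foot of the ladder.
Ladder weight 8.12×9.81 = 79.66 N acts at 1.65 m along the ladder; its horizontal arm is 1.65·cos63.5° = 0.7362 m → τ = 58.65 N·m clockwise.
Wall normal N acts horizontally at the top; its moment arm is the height L sinθ = 3.3·sin63.5° = 2.953 m, counterclockwise.
Balancing moments: N × 2.953 = 58.65, giving N = 19.86 N.
ΣFx = 0 ⇒ f = N_wall = 19.86 N. ΣFy = 0 ⇒ N_floor = 79.66 N.
μ_min = f / N_floor = 19.86 / 79.66 = 0.249.

μ_min ≈ 0.249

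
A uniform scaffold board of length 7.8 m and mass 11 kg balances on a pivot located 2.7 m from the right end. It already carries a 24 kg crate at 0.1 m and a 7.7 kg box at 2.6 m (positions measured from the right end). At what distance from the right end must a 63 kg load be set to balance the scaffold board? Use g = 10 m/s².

Sum moments about the pivot (at 2.7 m from the right end) (the support reaction has zero arm there).
Beam weight: 11 × 10 = 110 N down at 3.9 m → arm 1.2 m, τ = 110 × 1.2 = 132 N·m counterclockwise.
Crate: 24 × 10 = 240 N down at 0.1 m → arm 2.6 m, τ = 240 × 2.6 = 624 N·m clockwise.
Box: 7.7 × 10 = 77 N down at 2.6 m → arm 0.1 m, τ = 77 × 0.1 = 7.7 N·m clockwise.
Net moment of existing loads = 499.7 N·m clockwise.
The load weighs 63 × 10 = 630 N and must supply an equal counterclockwise moment, so its lever arm about the pivot is 499.7 / 630 = 0.793 m.
That puts it at 2.7 + 0.793 = 3.49 m from the right end.

x ≈ 3.49 m from the right end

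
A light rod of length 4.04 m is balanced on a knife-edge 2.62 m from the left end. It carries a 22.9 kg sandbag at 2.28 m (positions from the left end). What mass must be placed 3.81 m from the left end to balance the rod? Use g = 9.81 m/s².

m ≈ 6.54 kg

Choose the knife-edge (at 2.62 m from the left end) as the axis so the support reaction has zero arm there.
Sandbag: 22.9 × 9.81 = 224.6 N down at 2.28 m → arm 0.34 m, τ = 224.6 × 0.34 = 76.36 N·m counterclockwise.
Net moment of known loads = 76.36 N·m counterclockwise.
An unknown mass m at 3.81 m has arm 1.19 m; its moment is m·g·1.19 clockwise.
For rotational equilibrium, m × 9.81 × 1.19 = 76.36, so m = 76.36 / (9.81 × 1.19) = 6.54 kg.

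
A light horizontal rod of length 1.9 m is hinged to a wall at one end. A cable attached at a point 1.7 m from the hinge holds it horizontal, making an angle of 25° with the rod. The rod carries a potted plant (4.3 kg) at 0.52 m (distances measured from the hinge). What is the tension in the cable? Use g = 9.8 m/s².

T ≈ 30.5 N

Taking torques about the hinge:
Potted plant: 4.3 × 9.8 = 42.14 N down at 0.52 m → arm 0.52 m, τ = 42.14 × 0.52 = 21.91 N·m clockwise.
Total clockwise load moment = 21.91 N·m.
The cable tension T acts at 1.7 m; only its component perpendicular to the rod, T sinθ, produces torque. sin 25° = 0.4226.
For rotational equilibrium, T × 1.7 × 0.4226 = 21.91, so T = 21.91 / 0.7184 = 30.5 N.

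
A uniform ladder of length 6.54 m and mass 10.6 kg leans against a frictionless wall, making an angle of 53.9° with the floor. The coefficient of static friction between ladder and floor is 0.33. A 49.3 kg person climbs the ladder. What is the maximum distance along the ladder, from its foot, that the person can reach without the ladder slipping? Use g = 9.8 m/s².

d ≈ 2.89 m

About the foot of the ladder:
Ladder weight 10.6×9.8 = 103.9 N acts at 3.27 m along the ladder; its horizontal arm is 3.27·cos53.9° = 1.927 m → τ = 200.2 N·m clockwise.
Person weight 49.3×9.8 = 483.1 N at distance d → arm d·cos53.9° → τ = 483.1·d·0.5892 clockwise.
Wall normal N at the top has arm L sinθ = 5.284 m counterclockwise, so Στ = 0 gives N·5.284 = 200.2 + 284.6·d.
ΣFy = 0 ⇒ N_floor = 587 N, so the maximum friction is μ_s·N_floor = 0.33×587 = 193.7 N. ΣFx = 0 ⇒ N_wall = f, so at the slipping point N = 193.7 N.
Substituting: 193.7×5.284 = 200.2 + 284.6·d ⇒ d = (1024 − 200.2) / 284.6 = 2.89 m.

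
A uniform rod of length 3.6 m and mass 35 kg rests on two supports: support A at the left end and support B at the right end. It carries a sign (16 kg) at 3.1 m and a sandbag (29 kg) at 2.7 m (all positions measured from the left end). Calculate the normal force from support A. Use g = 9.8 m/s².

Taking torques about support B:
Beam weight: 35 × 9.8 = 343 N down at 1.8 m → arm 1.8 m, τ = 343 × 1.8 = 617.4 N·m counterclockwise.
Sign: 16 × 9.8 = 156.8 N down at 3.1 m → arm 0.5 m, τ = 156.8 × 0.5 = 78.4 N·m counterclockwise.
Sandbag: 29 × 9.8 = 284.2 N down at 2.7 m → arm 0.9 m, τ = 284.2 × 0.9 = 255.8 N·m counterclockwise.
Net load moment about support B = 951.6 N·m counterclockwise.
Reaction R at support A is upward at 0 m, arm 3.6 m → moment R × 3.6 clockwise.
Στ = 0 ⇒ R × 3.6 = 951.6 ⇒ R = 264 N.

R_A ≈ 264 N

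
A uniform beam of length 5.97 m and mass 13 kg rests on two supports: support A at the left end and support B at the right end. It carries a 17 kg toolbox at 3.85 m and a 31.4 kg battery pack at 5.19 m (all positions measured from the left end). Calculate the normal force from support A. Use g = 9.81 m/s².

R_A ≈ 163 N

Taking torques about support B:
Beam weight: 13 × 9.81 = 127.5 N down at 2.985 m → arm 2.985 m, τ = 127.5 × 2.985 = 380.6 N·m counterclockwise.
Toolbox: 17 × 9.81 = 166.8 N down at 3.85 m → arm 2.12 m, τ = 166.8 × 2.12 = 353.6 N·m counterclockwise.
Battery pack: 31.4 × 9.81 = 308 N down at 5.19 m → arm 0.78 m, τ = 308 × 0.78 = 240.2 N·m counterclockwise.
Net load moment about support B = 974.4 N·m counterclockwise.
Reaction R at support A is upward at 0 m, arm 5.97 m → moment R × 5.97 clockwise.
Setting net torque to zero: R × 5.97 = 974.4 → R = 163 N.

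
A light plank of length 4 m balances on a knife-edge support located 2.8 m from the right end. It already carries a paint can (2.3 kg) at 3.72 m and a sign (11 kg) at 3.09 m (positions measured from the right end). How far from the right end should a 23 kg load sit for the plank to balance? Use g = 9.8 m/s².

x ≈ 2.57 m from the right end

Taking torques about the knife-edge support (at 2.8 m from the right end):
Paint can: 2.3 × 9.8 = 22.54 N down at 3.72 m → arm 0.92 m, τ = 22.54 × 0.92 = 20.74 N·m counterclockwise.
Sign: 11 × 9.8 = 107.8 N down at 3.09 m → arm 0.29 m, τ = 107.8 × 0.29 = 31.26 N·m counterclockwise.
Net moment of existing loads = 52 N·m counterclockwise.
The load weighs 23 × 9.8 = 225.4 N and must supply an equal clockwise moment, so its lever arm about the knife-edge support is 52 / 225.4 = 0.231 m.
That puts it at 2.8 − 0.231 = 2.57 m from the right end.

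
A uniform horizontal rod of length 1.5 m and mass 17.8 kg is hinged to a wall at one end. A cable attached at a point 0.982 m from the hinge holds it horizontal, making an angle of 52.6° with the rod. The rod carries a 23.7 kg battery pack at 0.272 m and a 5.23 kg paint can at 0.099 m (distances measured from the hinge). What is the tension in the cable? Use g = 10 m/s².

T ≈ 260 N

About the hinge:
Beam weight: 17.8 × 10 = 178 N down at 0.75 m → arm 0.75 m, τ = 178 × 0.75 = 133.5 N·m clockwise.
Battery pack: 23.7 × 10 = 237 N down at 0.272 m → arm 0.272 m, τ = 237 × 0.272 = 64.46 N·m clockwise.
Paint can: 5.23 × 10 = 52.3 N down at 0.099 m → arm 0.099 m, τ = 52.3 × 0.099 = 5.178 N·m clockwise.
Total clockwise load moment = 203.1 N·m.
The cable tension T acts at 0.982 m; only its component perpendicular to the rod, T sinθ, produces torque. sin 52.6° = 0.7944.
For rotational equilibrium, T × 0.982 × 0.7944 = 203.1, so T = 203.1 / 0.7801 = 260 N.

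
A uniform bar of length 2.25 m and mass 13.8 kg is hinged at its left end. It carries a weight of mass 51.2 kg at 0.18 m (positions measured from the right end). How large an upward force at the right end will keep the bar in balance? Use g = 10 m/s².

Taking torques about the left end:
Beam weight: 13.8 × 10 = 138 N down at 1.125 m → arm 1.125 m, τ = 138 × 1.125 = 155.2 N·m clockwise.
Weight: 51.2 × 10 = 512 N down at 0.18 m → arm 2.07 m, τ = 512 × 2.07 = 1060 N·m clockwise.
Net moment of the loads = 1215 N·m clockwise.
The upward force F acts at the right end, arm 2.25 m, giving F × 2.25 counterclockwise.
For rotational equilibrium, F × 2.25 = 1215, so F = 1215 / 2.25 = 540 N.

F ≈ 540 N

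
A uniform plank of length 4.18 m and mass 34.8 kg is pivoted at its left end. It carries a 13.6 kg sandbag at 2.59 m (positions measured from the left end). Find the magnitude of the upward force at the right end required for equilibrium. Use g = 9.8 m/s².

About the left end:
Beam weight: 34.8 × 9.8 = 341 N down at 2.09 m → arm 2.09 m, τ = 341 × 2.09 = 712.7 N·m clockwise.
Sandbag: 13.6 × 9.8 = 133.3 N down at 2.59 m → arm 2.59 m, τ = 133.3 × 2.59 = 345.2 N·m clockwise.
Net moment of the loads = 1058 N·m clockwise.
The upward force F acts at the right end, arm 4.18 m, giving F × 4.18 counterclockwise.
Setting net torque to zero: F × 4.18 = 1058 → F = 1058 / 4.18 = 253 N.

F ≈ 253 N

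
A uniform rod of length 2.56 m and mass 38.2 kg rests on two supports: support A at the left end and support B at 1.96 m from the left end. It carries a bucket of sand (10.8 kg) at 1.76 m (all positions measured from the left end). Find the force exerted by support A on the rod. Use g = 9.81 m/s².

R_A ≈ 141 N

Sum moments about support B (its reaction then has zero moment arm).
Beam weight: 38.2 × 9.81 = 374.7 N down at 1.28 m → arm 0.68 m, τ = 374.7 × 0.68 = 254.8 N·m counterclockwise.
Bucket of sand: 10.8 × 9.81 = 105.9 N down at 1.76 m → arm 0.2 m, τ = 105.9 × 0.2 = 21.18 N·m counterclockwise.
Net load moment about support B = 276 N·m counterclockwise.
Reaction R at support A is upward at 0 m, arm 1.96 m → moment R × 1.96 clockwise.
Στ = 0 ⇒ R × 1.96 = 276 ⇒ R = 141 N.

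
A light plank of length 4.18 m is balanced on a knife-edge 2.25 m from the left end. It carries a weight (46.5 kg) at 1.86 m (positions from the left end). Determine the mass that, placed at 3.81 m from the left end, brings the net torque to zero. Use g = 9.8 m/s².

m ≈ 11.6 kg

Choose the knife-edge (at 2.25 m from the left end) as the axis so the support reaction has zero arm there.
Weight: 46.5 × 9.8 = 455.7 N down at 1.86 m → arm 0.39 m, τ = 455.7 × 0.39 = 177.7 N·m counterclockwise.
Net moment of known loads = 177.7 N·m counterclockwise.
An unknown mass m at 3.81 m has arm 1.56 m; its moment is m·g·1.56 clockwise.
Στ = 0 ⇒ m × 9.8 × 1.56 = 177.7 ⇒ m = 177.7 / (9.8 × 1.56) = 11.6 kg.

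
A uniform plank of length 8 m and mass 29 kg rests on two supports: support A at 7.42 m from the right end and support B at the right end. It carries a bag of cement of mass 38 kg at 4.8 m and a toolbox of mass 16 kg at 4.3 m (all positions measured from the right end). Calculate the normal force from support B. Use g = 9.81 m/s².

R_B ≈ 329 N

Sum moments about support A (its reaction then has zero moment arm).
Beam weight: 29 × 9.81 = 284.5 N down at 4 m → arm 3.42 m, τ = 284.5 × 3.42 = 973 N·m clockwise.
Bag of cement: 38 × 9.81 = 372.8 N down at 4.8 m → arm 2.62 m, τ = 372.8 × 2.62 = 976.7 N·m clockwise.
Toolbox: 16 × 9.81 = 157 N down at 4.3 m → arm 3.12 m, τ = 157 × 3.12 = 489.8 N·m clockwise.
Net load moment about support A = 2440 N·m clockwise.
Reaction R at support B is upward at 0 m, arm 7.42 m → moment R × 7.42 counterclockwise.
For rotational equilibrium, R × 7.42 = 2440, so R = 329 N.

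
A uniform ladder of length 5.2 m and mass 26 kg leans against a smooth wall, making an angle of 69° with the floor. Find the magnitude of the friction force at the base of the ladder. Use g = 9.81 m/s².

f ≈ 49 N

About the foot of the ladder:
Ladder weight 26×9.81 = 255.1 N acts at 2.6 m along the ladder; its horizontal arm is 2.6·cos69° = 0.9318 m → τ = 237.7 N·m clockwise.
Wall normal N acts horizontally at the top; its moment arm is the height L sinθ = 5.2·sin69° = 4.855 m, counterclockwise.
Setting net torque to zero: N × 4.855 = 237.7 → N = 49 N.
ΣFx = 0: friction at the foot balances the wall's push, so f = N_wall = 49 N.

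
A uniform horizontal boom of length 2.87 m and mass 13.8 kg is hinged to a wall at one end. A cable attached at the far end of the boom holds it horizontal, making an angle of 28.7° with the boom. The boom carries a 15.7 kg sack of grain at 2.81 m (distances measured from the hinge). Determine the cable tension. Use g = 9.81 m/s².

T ≈ 455 N

Take moments about the hinge.
Beam weight: 13.8 × 9.81 = 135.4 N down at 1.435 m → arm 1.435 m, τ = 135.4 × 1.435 = 194.3 N·m clockwise.
Sack of grain: 15.7 × 9.81 = 154 N down at 2.81 m → arm 2.81 m, τ = 154 × 2.81 = 432.7 N·m clockwise.
Total clockwise load moment = 627 N·m.
The cable tension T acts at 2.87 m; only its component perpendicular to the boom, T sinθ, produces torque. sin 28.7° = 0.4802.
Setting net torque to zero: T × 2.87 × 0.4802 = 627 → T = 627 / 1.378 = 455 N.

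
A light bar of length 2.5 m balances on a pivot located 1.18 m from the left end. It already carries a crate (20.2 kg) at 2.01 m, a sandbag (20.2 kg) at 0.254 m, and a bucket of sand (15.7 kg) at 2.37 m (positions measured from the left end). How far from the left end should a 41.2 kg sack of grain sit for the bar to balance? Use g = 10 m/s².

x ≈ 0.774 m from the left end

Sum moments about the pivot (at 1.18 m from the left end) (the support reaction has zero arm there).
Crate: 20.2 × 10 = 202 N down at 2.01 m → arm 0.83 m, τ = 202 × 0.83 = 167.7 N·m clockwise.
Sandbag: 20.2 × 10 = 202 N down at 0.254 m → arm 0.926 m, τ = 202 × 0.926 = 187.1 N·m counterclockwise.
Bucket of sand: 15.7 × 10 = 157 N down at 2.37 m → arm 1.19 m, τ = 157 × 1.19 = 186.8 N·m clockwise.
Net moment of existing loads = 167.4 N·m clockwise.
The sack of grain weighs 41.2 × 10 = 412 N and must supply an equal counterclockwise moment, so its lever arm about the pivot is 167.4 / 412 = 0.406 m.
That puts it at 1.18 − 0.406 = 0.774 m from the left end.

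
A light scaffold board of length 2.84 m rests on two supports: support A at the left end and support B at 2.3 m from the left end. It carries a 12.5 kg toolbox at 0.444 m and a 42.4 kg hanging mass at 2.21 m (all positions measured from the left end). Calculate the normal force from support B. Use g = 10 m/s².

R_B ≈ 432 N

Take moments about support A.
Toolbox: 12.5 × 10 = 125 N down at 0.444 m → arm 0.444 m, τ = 125 × 0.444 = 55.5 N·m clockwise.
Hanging mass: 42.4 × 10 = 424 N down at 2.21 m → arm 2.21 m, τ = 424 × 2.21 = 937 N·m clockwise.
Net load moment about support A = 992.5 N·m clockwise.
Reaction R at support B is upward at 2.3 m, arm 2.3 m → moment R × 2.3 counterclockwise.
Στ = 0 ⇒ R × 2.3 = 992.5 ⇒ R = 432 N.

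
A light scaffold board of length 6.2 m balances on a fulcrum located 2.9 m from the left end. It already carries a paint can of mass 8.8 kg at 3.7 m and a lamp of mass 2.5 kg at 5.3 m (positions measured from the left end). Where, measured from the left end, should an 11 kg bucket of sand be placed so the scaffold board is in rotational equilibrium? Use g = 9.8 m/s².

x ≈ 1.71 m from the left end

Taking torques about the fulcrum (at 2.9 m from the left end):
Paint can: 8.8 × 9.8 = 86.24 N down at 3.7 m → arm 0.8 m, τ = 86.24 × 0.8 = 68.99 N·m clockwise.
Lamp: 2.5 × 9.8 = 24.5 N down at 5.3 m → arm 2.4 m, τ = 24.5 × 2.4 = 58.8 N·m clockwise.
Net moment of existing loads = 127.8 N·m clockwise.
The bucket of sand weighs 11 × 9.8 = 107.8 N and must supply an equal counterclockwise moment, so its lever arm about the fulcrum is 127.8 / 107.8 = 1.19 m.
That puts it at 2.9 − 1.19 = 1.71 m from the left end.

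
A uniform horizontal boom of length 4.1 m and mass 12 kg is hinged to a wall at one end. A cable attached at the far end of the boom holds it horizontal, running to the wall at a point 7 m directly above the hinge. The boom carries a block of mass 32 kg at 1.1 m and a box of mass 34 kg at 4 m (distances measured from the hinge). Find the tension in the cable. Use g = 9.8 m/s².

T ≈ 542 N

Choose the hinge as the axis so the unknown hinge reaction has zero arm there.
Beam weight: 12 × 9.8 = 117.6 N down at 2.05 m → arm 2.05 m, τ = 117.6 × 2.05 = 241.1 N·m clockwise.
Block: 32 × 9.8 = 313.6 N down at 1.1 m → arm 1.1 m, τ = 313.6 × 1.1 = 345 N·m clockwise.
Box: 34 × 9.8 = 333.2 N down at 4 m → arm 4 m, τ = 333.2 × 4 = 1333 N·m clockwise.
Total clockwise load moment = 1919 N·m.
The cable tension T acts at 4.1 m; only its component perpendicular to the boom, T sinθ, produces torque. sinθ = h/√(h²+d²) = 7/√(7²+4.1²) = 0.8629.
Στ = 0 ⇒ T × 4.1 × 0.8629 = 1919 ⇒ T = 1919 / 3.538 = 542 N.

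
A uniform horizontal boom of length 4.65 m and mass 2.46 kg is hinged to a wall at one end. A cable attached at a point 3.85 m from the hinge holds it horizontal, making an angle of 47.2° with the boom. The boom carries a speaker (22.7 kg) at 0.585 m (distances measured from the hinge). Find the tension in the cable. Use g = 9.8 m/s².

Choose the hinge as the axis so the unknown hinge reaction has zero arm there.
Beam weight: 2.46 × 9.8 = 24.11 N down at 2.325 m → arm 2.325 m, τ = 24.11 × 2.325 = 56.06 N·m clockwise.
Speaker: 22.7 × 9.8 = 222.5 N down at 0.585 m → arm 0.585 m, τ = 222.5 × 0.585 = 130.2 N·m clockwise.
Total clockwise load moment = 186.3 N·m.
The cable tension T acts at 3.85 m; only its component perpendicular to the boom, T sinθ, produces torque. sin 47.2° = 0.7337.
Setting net torque to zero: T × 3.85 × 0.7337 = 186.3 → T = 186.3 / 2.825 = 65.9 N.

T ≈ 65.9 N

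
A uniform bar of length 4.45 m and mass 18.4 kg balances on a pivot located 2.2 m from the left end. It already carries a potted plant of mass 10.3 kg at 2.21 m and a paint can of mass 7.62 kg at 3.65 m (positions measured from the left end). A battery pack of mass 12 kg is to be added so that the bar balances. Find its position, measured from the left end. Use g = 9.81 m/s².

x ≈ 1.23 m from the left end

About the pivot (at 2.2 m from the left end):
Beam weight: 18.4 × 9.81 = 180.5 N down at 2.225 m → arm 0.025 m, τ = 180.5 × 0.025 = 4.513 N·m clockwise.
Potted plant: 10.3 × 9.81 = 101 N down at 2.21 m → arm 0.01 m, τ = 101 × 0.01 = 1.01 N·m clockwise.
Paint can: 7.62 × 9.81 = 74.75 N down at 3.65 m → arm 1.45 m, τ = 74.75 × 1.45 = 108.4 N·m clockwise.
Net moment of existing loads = 113.9 N·m clockwise.
The battery pack weighs 12 × 9.81 = 117.7 N and must supply an equal counterclockwise moment, so its lever arm about the pivot is 113.9 / 117.7 = 0.968 m.
That puts it at 2.2 − 0.968 = 1.23 m from the left end.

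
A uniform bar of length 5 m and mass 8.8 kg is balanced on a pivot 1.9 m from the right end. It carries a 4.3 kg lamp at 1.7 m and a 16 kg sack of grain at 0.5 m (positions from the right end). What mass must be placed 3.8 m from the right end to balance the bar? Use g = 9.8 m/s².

About the pivot (at 1.9 m from the right end):
Beam weight: 8.8 × 9.8 = 86.24 N down at 2.5 m → arm 0.6 m, τ = 86.24 × 0.6 = 51.74 N·m counterclockwise.
Lamp: 4.3 × 9.8 = 42.14 N down at 1.7 m → arm 0.2 m, τ = 42.14 × 0.2 = 8.428 N·m clockwise.
Sack of grain: 16 × 9.8 = 156.8 N down at 0.5 m → arm 1.4 m, τ = 156.8 × 1.4 = 219.5 N·m clockwise.
Net moment of known loads = 176.2 N·m clockwise.
An unknown mass m at 3.8 m has arm 1.9 m; its moment is m·g·1.9 counterclockwise.
Στ = 0 ⇒ m × 9.8 × 1.9 = 176.2 ⇒ m = 176.2 / (9.8 × 1.9) = 9.46 kg.

m ≈ 9.46 kg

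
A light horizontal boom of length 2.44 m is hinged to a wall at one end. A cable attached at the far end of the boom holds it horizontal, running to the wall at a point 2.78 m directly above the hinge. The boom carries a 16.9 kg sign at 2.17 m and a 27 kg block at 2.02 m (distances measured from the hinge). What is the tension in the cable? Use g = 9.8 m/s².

T ≈ 487 N

Choose the hinge as the axis so the unknown hinge reaction has zero arm there.
Sign: 16.9 × 9.8 = 165.6 N down at 2.17 m → arm 2.17 m, τ = 165.6 × 2.17 = 359.4 N·m clockwise.
Block: 27 × 9.8 = 264.6 N down at 2.02 m → arm 2.02 m, τ = 264.6 × 2.02 = 534.5 N·m clockwise.
Total clockwise load moment = 893.9 N·m.
The cable tension T acts at 2.44 m; only its component perpendicular to the boom, T sinθ, produces torque. sinθ = h/√(h²+d²) = 2.78/√(2.78²+2.44²) = 0.7516.
Setting net torque to zero: T × 2.44 × 0.7516 = 893.9 → T = 893.9 / 1.834 = 487 N.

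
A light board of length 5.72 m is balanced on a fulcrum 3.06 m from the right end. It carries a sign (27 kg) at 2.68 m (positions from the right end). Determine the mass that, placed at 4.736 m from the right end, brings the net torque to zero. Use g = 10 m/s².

m ≈ 6.12 kg

Taking torques about the fulcrum (at 3.06 m from the right end):
Sign: 27 × 10 = 270 N down at 2.68 m → arm 0.38 m, τ = 270 × 0.38 = 102.6 N·m clockwise.
Net moment of known loads = 102.6 N·m clockwise.
An unknown mass m at 4.736 m has arm 1.676 m; its moment is m·g·1.676 counterclockwise.
Στ = 0 ⇒ m × 10 × 1.676 = 102.6 ⇒ m = 102.6 / (10 × 1.676) = 6.12 kg.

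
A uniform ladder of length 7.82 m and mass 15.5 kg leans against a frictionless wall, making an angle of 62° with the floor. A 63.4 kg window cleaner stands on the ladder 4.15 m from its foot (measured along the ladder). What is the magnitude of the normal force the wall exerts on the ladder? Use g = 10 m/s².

Sum moments about the foot of the ladder (the floor normal and friction both act there and drop out).
Ladder weight 15.5×10 = 155 N acts at 3.91 m along the ladder; its horizontal arm is 3.91·cos62° = 1.836 m → τ = 284.6 N·m clockwise.
Window cleaner: 63.4×10 = 634 N at 4.15 m → arm 1.948 m → τ = 1235 N·m clockwise.
Wall normal N acts horizontally at the top; its moment arm is the height L sinθ = 7.82·sin62° = 6.905 m, counterclockwise.
For rotational equilibrium, N × 6.905 = 1520, so N = 220 N.

N_wall ≈ 220 N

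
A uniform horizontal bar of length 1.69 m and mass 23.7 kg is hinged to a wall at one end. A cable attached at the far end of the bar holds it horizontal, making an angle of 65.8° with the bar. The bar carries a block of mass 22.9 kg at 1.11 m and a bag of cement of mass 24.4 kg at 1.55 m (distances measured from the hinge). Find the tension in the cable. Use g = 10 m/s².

About the hinge:
Beam weight: 23.7 × 10 = 237 N down at 0.845 m → arm 0.845 m, τ = 237 × 0.845 = 200.3 N·m clockwise.
Block: 22.9 × 10 = 229 N down at 1.11 m → arm 1.11 m, τ = 229 × 1.11 = 254.2 N·m clockwise.
Bag of cement: 24.4 × 10 = 244 N down at 1.55 m → arm 1.55 m, τ = 244 × 1.55 = 378.2 N·m clockwise.
Total clockwise load moment = 832.7 N·m.
The cable tension T acts at 1.69 m; only its component perpendicular to the bar, T sinθ, produces torque. sin 65.8° = 0.9121.
For rotational equilibrium, T × 1.69 × 0.9121 = 832.7, so T = 832.7 / 1.541 = 540 N.

T ≈ 540 N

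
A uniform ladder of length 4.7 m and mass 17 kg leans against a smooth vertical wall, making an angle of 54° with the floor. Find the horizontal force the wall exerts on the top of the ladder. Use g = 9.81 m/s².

N_wall ≈ 60.6 N

Sum moments about the foot of the ladder (the floor normal and friction both act there and drop out).
Ladder weight 17×9.81 = 166.8 N acts at 2.35 m along the ladder; its horizontal arm is 2.35·cos54° = 1.381 m → τ = 230.4 N·m clockwise.
Wall normal N acts horizontally at the top; its moment arm is the height L sinθ = 4.7·sin54° = 3.802 m, counterclockwise.
Setting net torque to zero: N × 3.802 = 230.4 → N = 60.6 N.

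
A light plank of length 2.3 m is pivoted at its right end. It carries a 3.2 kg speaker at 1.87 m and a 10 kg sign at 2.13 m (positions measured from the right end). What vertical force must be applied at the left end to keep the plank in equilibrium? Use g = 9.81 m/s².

About the right end:
Speaker: 3.2 × 9.81 = 31.39 N down at 1.87 m → arm 1.87 m, τ = 31.39 × 1.87 = 58.7 N·m counterclockwise.
Sign: 10 × 9.81 = 98.1 N down at 2.13 m → arm 2.13 m, τ = 98.1 × 2.13 = 209 N·m counterclockwise.
Net moment of the loads = 267.7 N·m counterclockwise.
The upward force F acts at the left end, arm 2.3 m, giving F × 2.3 clockwise.
Balancing moments: F × 2.3 = 267.7, giving F = 267.7 / 2.3 = 116 N.

F ≈ 116 N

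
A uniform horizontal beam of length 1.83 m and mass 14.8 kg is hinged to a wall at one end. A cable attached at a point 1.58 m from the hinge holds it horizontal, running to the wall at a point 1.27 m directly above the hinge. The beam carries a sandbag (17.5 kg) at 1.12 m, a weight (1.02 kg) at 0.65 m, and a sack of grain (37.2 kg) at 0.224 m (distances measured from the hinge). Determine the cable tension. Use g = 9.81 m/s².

T ≈ 418 N

About the hinge:
Beam weight: 14.8 × 9.81 = 145.2 N down at 0.915 m → arm 0.915 m, τ = 145.2 × 0.915 = 132.9 N·m clockwise.
Sandbag: 17.5 × 9.81 = 171.7 N down at 1.12 m → arm 1.12 m, τ = 171.7 × 1.12 = 192.3 N·m clockwise.
Weight: 1.02 × 9.81 = 10.01 N down at 0.65 m → arm 0.65 m, τ = 10.01 × 0.65 = 6.506 N·m clockwise.
Sack of grain: 37.2 × 9.81 = 364.9 N down at 0.224 m → arm 0.224 m, τ = 364.9 × 0.224 = 81.74 N·m clockwise.
Total clockwise load moment = 413.4 N·m.
The cable tension T acts at 1.58 m; only its component perpendicular to the beam, T sinθ, produces torque. sinθ = h/√(h²+d²) = 1.27/√(1.27²+1.58²) = 0.6265.
Στ = 0 ⇒ T × 1.58 × 0.6265 = 413.4 ⇒ T = 413.4 / 0.9899 = 418 N.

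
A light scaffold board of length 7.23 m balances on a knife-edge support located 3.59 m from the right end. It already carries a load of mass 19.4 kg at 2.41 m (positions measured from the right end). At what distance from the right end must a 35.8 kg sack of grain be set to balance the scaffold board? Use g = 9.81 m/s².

x ≈ 4.23 m from the right end

Sum moments about the knife-edge support (at 3.59 m from the right end) (the support reaction has zero arm there).
Load: 19.4 × 9.81 = 190.3 N down at 2.41 m → arm 1.18 m, τ = 190.3 × 1.18 = 224.6 N·m clockwise.
Net moment of existing loads = 224.6 N·m clockwise.
The sack of grain weighs 35.8 × 9.81 = 351.2 N and must supply an equal counterclockwise moment, so its lever arm about the knife-edge support is 224.6 / 351.2 = 0.64 m.
That puts it at 3.59 + 0.64 = 4.23 m from the right end.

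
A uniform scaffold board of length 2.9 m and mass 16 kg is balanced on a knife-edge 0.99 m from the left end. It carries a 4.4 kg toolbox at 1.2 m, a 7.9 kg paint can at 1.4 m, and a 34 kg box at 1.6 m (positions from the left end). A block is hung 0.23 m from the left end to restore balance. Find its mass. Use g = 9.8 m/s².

m ≈ 42.5 kg

Sum moments about the knife-edge (at 0.99 m from the left end) (the support reaction has zero arm there).
Beam weight: 16 × 9.8 = 156.8 N down at 1.45 m → arm 0.46 m, τ = 156.8 × 0.46 = 72.13 N·m clockwise.
Toolbox: 4.4 × 9.8 = 43.12 N down at 1.2 m → arm 0.21 m, τ = 43.12 × 0.21 = 9.055 N·m clockwise.
Paint can: 7.9 × 9.8 = 77.42 N down at 1.4 m → arm 0.41 m, τ = 77.42 × 0.41 = 31.74 N·m clockwise.
Box: 34 × 9.8 = 333.2 N down at 1.6 m → arm 0.61 m, τ = 333.2 × 0.61 = 203.3 N·m clockwise.
Net moment of known loads = 316.2 N·m clockwise.
An unknown mass m at 0.23 m has arm 0.76 m; its moment is m·g·0.76 counterclockwise.
For rotational equilibrium, m × 9.8 × 0.76 = 316.2, so m = 316.2 / (9.8 × 0.76) = 42.5 kg.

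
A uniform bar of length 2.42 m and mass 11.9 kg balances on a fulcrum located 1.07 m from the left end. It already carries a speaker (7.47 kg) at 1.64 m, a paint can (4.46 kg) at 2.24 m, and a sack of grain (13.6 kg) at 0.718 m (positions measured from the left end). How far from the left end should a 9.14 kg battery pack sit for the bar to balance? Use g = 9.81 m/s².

x ≈ 0.375 m from the left end

Taking torques about the fulcrum (at 1.07 m from the left end):
Beam weight: 11.9 × 9.81 = 116.7 N down at 1.21 m → arm 0.14 m, τ = 116.7 × 0.14 = 16.34 N·m clockwise.
Speaker: 7.47 × 9.81 = 73.28 N down at 1.64 m → arm 0.57 m, τ = 73.28 × 0.57 = 41.77 N·m clockwise.
Paint can: 4.46 × 9.81 = 43.75 N down at 2.24 m → arm 1.17 m, τ = 43.75 × 1.17 = 51.19 N·m clockwise.
Sack of grain: 13.6 × 9.81 = 133.4 N down at 0.718 m → arm 0.352 m, τ = 133.4 × 0.352 = 46.96 N·m counterclockwise.
Net moment of existing loads = 62.34 N·m clockwise.
The battery pack weighs 9.14 × 9.81 = 89.66 N and must supply an equal counterclockwise moment, so its lever arm about the fulcrum is 62.34 / 89.66 = 0.695 m.
That puts it at 1.07 − 0.695 = 0.375 m from the left end.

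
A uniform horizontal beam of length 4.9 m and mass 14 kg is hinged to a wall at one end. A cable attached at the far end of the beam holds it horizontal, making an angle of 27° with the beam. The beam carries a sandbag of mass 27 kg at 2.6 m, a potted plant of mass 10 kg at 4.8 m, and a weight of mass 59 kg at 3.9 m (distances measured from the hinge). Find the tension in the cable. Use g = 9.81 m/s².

Sum moments about the hinge (the unknown hinge reaction has zero arm there).
Beam weight: 14 × 9.81 = 137.3 N down at 2.45 m → arm 2.45 m, τ = 137.3 × 2.45 = 336.4 N·m clockwise.
Sandbag: 27 × 9.81 = 264.9 N down at 2.6 m → arm 2.6 m, τ = 264.9 × 2.6 = 688.7 N·m clockwise.
Potted plant: 10 × 9.81 = 98.1 N down at 4.8 m → arm 4.8 m, τ = 98.1 × 4.8 = 470.9 N·m clockwise.
Weight: 59 × 9.81 = 578.8 N down at 3.9 m → arm 3.9 m, τ = 578.8 × 3.9 = 2257 N·m clockwise.
Total clockwise load moment = 3753 N·m.
The cable tension T acts at 4.9 m; only its component perpendicular to the beam, T sinθ, produces torque. sin 27° = 0.454.
For rotational equilibrium, T × 4.9 × 0.454 = 3753, so T = 3753 / 2.225 = 1690 N.

T ≈ 1690 N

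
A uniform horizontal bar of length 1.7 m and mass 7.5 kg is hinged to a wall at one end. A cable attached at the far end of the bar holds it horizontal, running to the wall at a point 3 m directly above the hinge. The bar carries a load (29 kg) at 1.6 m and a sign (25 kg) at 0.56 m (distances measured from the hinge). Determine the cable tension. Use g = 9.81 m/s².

T ≈ 443 N

Taking torques about the hinge:
Beam weight: 7.5 × 9.81 = 73.58 N down at 0.85 m → arm 0.85 m, τ = 73.58 × 0.85 = 62.54 N·m clockwise.
Load: 29 × 9.81 = 284.5 N down at 1.6 m → arm 1.6 m, τ = 284.5 × 1.6 = 455.2 N·m clockwise.
Sign: 25 × 9.81 = 245.2 N down at 0.56 m → arm 0.56 m, τ = 245.2 × 0.56 = 137.3 N·m clockwise.
Total clockwise load moment = 655 N·m.
The cable tension T acts at 1.7 m; only its component perpendicular to the bar, T sinθ, produces torque. sinθ = h/√(h²+d²) = 3/√(3²+1.7²) = 0.87.
Setting net torque to zero: T × 1.7 × 0.87 = 655 → T = 655 / 1.479 = 443 N.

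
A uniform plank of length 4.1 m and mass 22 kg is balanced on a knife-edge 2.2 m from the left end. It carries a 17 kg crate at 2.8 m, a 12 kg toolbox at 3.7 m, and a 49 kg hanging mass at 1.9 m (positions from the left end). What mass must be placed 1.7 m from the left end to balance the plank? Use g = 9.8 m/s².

About the knife-edge (at 2.2 m from the left end):
Beam weight: 22 × 9.8 = 215.6 N down at 2.05 m → arm 0.15 m, τ = 215.6 × 0.15 = 32.34 N·m counterclockwise.
Crate: 17 × 9.8 = 166.6 N down at 2.8 m → arm 0.6 m, τ = 166.6 × 0.6 = 99.96 N·m clockwise.
Toolbox: 12 × 9.8 = 117.6 N down at 3.7 m → arm 1.5 m, τ = 117.6 × 1.5 = 176.4 N·m clockwise.
Hanging mass: 49 × 9.8 = 480.2 N down at 1.9 m → arm 0.3 m, τ = 480.2 × 0.3 = 144.1 N·m counterclockwise.
Net moment of known loads = 99.92 N·m clockwise.
An unknown mass m at 1.7 m has arm 0.5 m; its moment is m·g·0.5 counterclockwise.
Balancing moments: m × 9.8 × 0.5 = 99.92, giving m = 99.92 / (9.8 × 0.5) = 20.4 kg.

m ≈ 20.4 kg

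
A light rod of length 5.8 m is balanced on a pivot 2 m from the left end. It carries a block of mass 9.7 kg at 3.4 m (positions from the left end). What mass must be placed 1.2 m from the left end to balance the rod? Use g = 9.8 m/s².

Take moments about the pivot (at 2 m from the left end).
Block: 9.7 × 9.8 = 95.06 N down at 3.4 m → arm 1.4 m, τ = 95.06 × 1.4 = 133.1 N·m clockwise.
Net moment of known loads = 133.1 N·m clockwise.
An unknown mass m at 1.2 m has arm 0.8 m; its moment is m·g·0.8 counterclockwise.
Στ = 0 ⇒ m × 9.8 × 0.8 = 133.1 ⇒ m = 133.1 / (9.8 × 0.8) = 17 kg.

m ≈ 17 kg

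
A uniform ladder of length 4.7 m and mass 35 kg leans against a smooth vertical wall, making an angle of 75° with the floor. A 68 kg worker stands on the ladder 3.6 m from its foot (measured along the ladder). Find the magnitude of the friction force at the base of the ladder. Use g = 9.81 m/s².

Sum moments about the foot of the ladder (the floor normal and friction both act there and drop out).
Ladder weight 35×9.81 = 343.4 N acts at 2.35 m along the ladder; its horizontal arm is 2.35·cos75° = 0.6082 m → τ = 208.9 N·m clockwise.
Worker: 68×9.81 = 667.1 N at 3.6 m → arm 0.9317 m → τ = 621.5 N·m clockwise.
Wall normal N acts horizontally at the top; its moment arm is the height L sinθ = 4.7·sin75° = 4.54 m, counterclockwise.
Στ = 0 ⇒ N × 4.54 = 830.4 ⇒ N = 183 N.
ΣFx = 0: friction at the foot balances the wall's push, so f = N_wall = 183 N.

f ≈ 183 N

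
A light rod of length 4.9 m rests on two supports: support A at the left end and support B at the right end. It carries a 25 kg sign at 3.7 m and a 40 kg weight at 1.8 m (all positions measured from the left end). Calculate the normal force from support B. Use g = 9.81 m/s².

About support A:
Sign: 25 × 9.81 = 245.2 N down at 3.7 m → arm 3.7 m, τ = 245.2 × 3.7 = 907.2 N·m clockwise.
Weight: 40 × 9.81 = 392.4 N down at 1.8 m → arm 1.8 m, τ = 392.4 × 1.8 = 706.3 N·m clockwise.
Net load moment about support A = 1614 N·m clockwise.
Reaction R at support B is upward at 4.9 m, arm 4.9 m → moment R × 4.9 counterclockwise.
Στ = 0 ⇒ R × 4.9 = 1614 ⇒ R = 329 N.

R_B ≈ 329 N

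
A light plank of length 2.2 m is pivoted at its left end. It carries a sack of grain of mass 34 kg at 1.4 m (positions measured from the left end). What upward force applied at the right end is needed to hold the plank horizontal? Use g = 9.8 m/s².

F ≈ 212 N

About the left end:
Sack of grain: 34 × 9.8 = 333.2 N down at 1.4 m → arm 1.4 m, τ = 333.2 × 1.4 = 466.5 N·m clockwise.
Net moment of the loads = 466.5 N·m clockwise.
The upward force F acts at the right end, arm 2.2 m, giving F × 2.2 counterclockwise.
Setting net torque to zero: F × 2.2 = 466.5 → F = 466.5 / 2.2 = 212 N.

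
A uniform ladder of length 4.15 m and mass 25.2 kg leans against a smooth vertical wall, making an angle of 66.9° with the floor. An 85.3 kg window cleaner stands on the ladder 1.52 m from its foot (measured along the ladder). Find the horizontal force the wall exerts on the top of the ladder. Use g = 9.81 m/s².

N_wall ≈ 183 N

Sum moments about the foot of the ladder (the floor normal and friction both act there and drop out).
Ladder weight 25.2×9.81 = 247.2 N acts at 2.075 m along the ladder; its horizontal arm is 2.075·cos66.9° = 0.8141 m → τ = 201.2 N·m clockwise.
Window cleaner: 85.3×9.81 = 836.8 N at 1.52 m → arm 0.5964 m → τ = 499.1 N·m clockwise.
Wall normal N acts horizontally at the top; its moment arm is the height L sinθ = 4.15·sin66.9° = 3.817 m, counterclockwise.
Balancing moments: N × 3.817 = 700.3, giving N = 183 N.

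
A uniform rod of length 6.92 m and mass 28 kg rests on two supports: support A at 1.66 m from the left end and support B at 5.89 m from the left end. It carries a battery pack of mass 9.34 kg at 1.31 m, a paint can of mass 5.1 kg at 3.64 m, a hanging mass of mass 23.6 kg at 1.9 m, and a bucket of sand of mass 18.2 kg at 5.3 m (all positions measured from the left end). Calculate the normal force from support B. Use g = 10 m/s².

About support A:
Beam weight: 28 × 10 = 280 N down at 3.46 m → arm 1.8 m, τ = 280 × 1.8 = 504 N·m clockwise.
Battery pack: 9.34 × 10 = 93.4 N down at 1.31 m → arm 0.35 m, τ = 93.4 × 0.35 = 32.69 N·m counterclockwise.
Paint can: 5.1 × 10 = 51 N down at 3.64 m → arm 1.98 m, τ = 51 × 1.98 = 101 N·m clockwise.
Hanging mass: 23.6 × 10 = 236 N down at 1.9 m → arm 0.24 m, τ = 236 × 0.24 = 56.64 N·m clockwise.
Bucket of sand: 18.2 × 10 = 182 N down at 5.3 m → arm 3.64 m, τ = 182 × 3.64 = 662.5 N·m clockwise.
Net load moment about support A = 1291 N·m clockwise.
Reaction R at support B is upward at 5.89 m, arm 4.23 m → moment R × 4.23 counterclockwise.
Στ = 0 ⇒ R × 4.23 = 1291 ⇒ R = 305 N.

R_B ≈ 305 N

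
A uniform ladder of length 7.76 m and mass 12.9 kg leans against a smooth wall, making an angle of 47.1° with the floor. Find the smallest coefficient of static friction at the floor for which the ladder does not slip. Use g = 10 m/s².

μ_min ≈ 0.465

Sum moments about the foot of the ladder (the floor normal and friction both act there and drop out).
Ladder weight 12.9×10 = 129 N acts at 3.88 m along the ladder; its horizontal arm is 3.88·cos47.1° = 2.641 m → τ = 340.7 N·m clockwise.
Wall normal N acts horizontally at the top; its moment arm is the height L sinθ = 7.76·sin47.1° = 5.685 m, counterclockwise.
Στ = 0 ⇒ N × 5.685 = 340.7 ⇒ N = 59.93 N.
ΣFx = 0 ⇒ f = N_wall = 59.93 N. ΣFy = 0 ⇒ N_floor = 129 N.
μ_min = f / N_floor = 59.93 / 129 = 0.465.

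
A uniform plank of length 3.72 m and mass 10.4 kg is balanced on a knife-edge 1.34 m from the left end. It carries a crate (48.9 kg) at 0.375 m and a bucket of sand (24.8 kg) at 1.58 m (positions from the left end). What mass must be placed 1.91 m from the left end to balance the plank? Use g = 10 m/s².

m ≈ 62.9 kg

About the knife-edge (at 1.34 m from the left end):
Beam weight: 10.4 × 10 = 104 N down at 1.86 m → arm 0.52 m, τ = 104 × 0.52 = 54.08 N·m clockwise.
Crate: 48.9 × 10 = 489 N down at 0.375 m → arm 0.965 m, τ = 489 × 0.965 = 471.9 N·m counterclockwise.
Bucket of sand: 24.8 × 10 = 248 N down at 1.58 m → arm 0.24 m, τ = 248 × 0.24 = 59.52 N·m clockwise.
Net moment of known loads = 358.3 N·m counterclockwise.
An unknown mass m at 1.91 m has arm 0.57 m; its moment is m·g·0.57 clockwise.
Στ = 0 ⇒ m × 10 × 0.57 = 358.3 ⇒ m = 358.3 / (10 × 0.57) = 62.9 kg.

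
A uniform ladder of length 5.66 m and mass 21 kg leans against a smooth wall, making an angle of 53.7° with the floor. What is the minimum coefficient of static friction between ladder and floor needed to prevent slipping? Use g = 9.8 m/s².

Choose the foot of the ladder as the axis so the floor normal and friction both act there and drop out.
Ladder weight 21×9.8 = 205.8 N acts at 2.83 m along the ladder; its horizontal arm is 2.83·cos53.7° = 1.675 m → τ = 344.7 N·m clockwise.
Wall normal N acts horizontally at the top; its moment arm is the height L sinθ = 5.66·sin53.7° = 4.562 m, counterclockwise.
For rotational equilibrium, N × 4.562 = 344.7, so N = 75.56 N.
ΣFx = 0 ⇒ f = N_wall = 75.56 N. ΣFy = 0 ⇒ N_floor = 205.8 N.
μ_min = f / N_floor = 75.56 / 205.8 = 0.367.

μ_min ≈ 0.367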